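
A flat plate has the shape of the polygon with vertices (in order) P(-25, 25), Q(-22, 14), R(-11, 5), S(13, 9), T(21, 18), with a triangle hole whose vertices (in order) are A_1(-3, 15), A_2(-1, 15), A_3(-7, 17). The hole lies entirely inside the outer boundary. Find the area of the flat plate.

548

Outer boundary:
Apply the shoelace (surveyor's) formula: 2A = Σ (x_i·y_{i+1} − x_{i+1}·y_i), indices taken mod 5.
Σ = (200) + (44) + (-164) + (45) + (975) = 1100
Area = |Σ|/2 = 550.
Hole:
A_1→A_2: (-3)(15) − (-1)(15) = -30
A_2→A_3: (-1)(17) − (-7)(15) = 88
A_3→A_1: (-7)(15) − (-3)(17) = -54
Σ = 4
Area = |Σ|/2 = 2.
Net area = 550 − 2 = 548.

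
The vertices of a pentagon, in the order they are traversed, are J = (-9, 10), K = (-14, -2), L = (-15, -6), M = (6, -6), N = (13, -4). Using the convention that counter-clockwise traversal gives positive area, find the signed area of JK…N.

Apply the surveyor's formula: 2A = Σ (x_i·y_{i+1} − x_{i+1}·y_i), indices taken mod 5.
J→K: (-9)(-2) − (-14)(10) = 158
K→L: (-14)(-6) − (-15)(-2) = 54
L→M: (-15)(-6) − (6)(-6) = 126
M→N: (6)(-4) − (13)(-6) = 54
N→J: (13)(10) − (-9)(-4) = 94
Σ = 486
Signed area = Σ/2 = 243 (positive ⇒ counter-clockwise traversal).

243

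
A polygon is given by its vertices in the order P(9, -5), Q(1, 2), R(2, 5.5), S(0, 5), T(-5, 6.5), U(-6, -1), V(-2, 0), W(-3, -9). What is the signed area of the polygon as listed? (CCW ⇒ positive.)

107.75

Σ = (23) + (1.5) + (10) + (25) + (44) + (-2) + (18) + (96) = 215.5
Signed area = Σ/2 = 107.75 (positive ⇒ counter-clockwise traversal).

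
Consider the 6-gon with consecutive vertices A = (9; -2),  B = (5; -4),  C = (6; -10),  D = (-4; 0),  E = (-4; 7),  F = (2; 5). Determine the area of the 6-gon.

101.5

Cross-terms: -26, -26, -40, -28, -34, -49  ⇒  Σ = -203
Area = |Σ|/2 = 101.5.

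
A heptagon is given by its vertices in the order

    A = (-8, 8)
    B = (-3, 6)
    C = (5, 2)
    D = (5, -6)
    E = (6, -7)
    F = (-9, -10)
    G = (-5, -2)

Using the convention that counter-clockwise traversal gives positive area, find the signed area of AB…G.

Apply the shoelace (surveyor's) formula: 2A = Σ (x_i·y_{i+1} − x_{i+1}·y_i), indices taken mod 7.
Σ = (-24) + (-36) + (-40) + (1) + (-123) + (-32) + (-56) = -310
Signed area = Σ/2 = -155 (negative ⇒ clockwise traversal).

-155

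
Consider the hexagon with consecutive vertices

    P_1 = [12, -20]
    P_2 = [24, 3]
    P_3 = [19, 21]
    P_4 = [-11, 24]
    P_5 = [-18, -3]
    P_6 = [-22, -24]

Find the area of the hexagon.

Apply Gauss's area formula: 2A = Σ (x_i·y_{i+1} − x_{i+1}·y_i), indices taken mod 6.
Σ = (516) + (447) + (687) + (465) + (366) + (728) = 3209
Area = |Σ|/2 = 1604.5.

1604.5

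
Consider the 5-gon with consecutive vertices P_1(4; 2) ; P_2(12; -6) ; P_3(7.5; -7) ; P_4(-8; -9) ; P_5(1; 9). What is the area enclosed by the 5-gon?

153.75

Cross-terms: -48, -39, -123.5, -63, -34  ⇒  Σ = -307.5
Area = |Σ|/2 = 153.75.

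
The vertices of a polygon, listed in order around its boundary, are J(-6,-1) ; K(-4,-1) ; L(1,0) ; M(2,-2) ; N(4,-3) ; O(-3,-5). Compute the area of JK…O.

Cross-terms: 2, 1, -2, 2, -29, -27  ⇒  Σ = -53
Area = |Σ|/2 = 26.5.

26.5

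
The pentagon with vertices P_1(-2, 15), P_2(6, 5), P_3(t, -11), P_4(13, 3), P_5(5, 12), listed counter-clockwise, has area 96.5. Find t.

Write out the shoelace sum; only the two edges meeting at P_3 involve t:
2·Area = [(6·(-11) − t·5) + (t·3 − 13·(-11))] + 140
       = -2·t + 217 = 193
⇒ t = 12.

12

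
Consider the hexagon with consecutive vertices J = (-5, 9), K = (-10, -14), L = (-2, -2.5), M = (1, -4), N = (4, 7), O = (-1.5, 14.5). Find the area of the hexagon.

Apply Gauss's area formula: 2A = Σ (x_i·y_{i+1} − x_{i+1}·y_i), indices taken mod 6.
Cross-terms: 160, -3, 10.5, 23, 68.5, 59  ⇒  Σ = 318
Area = |Σ|/2 = 159.

159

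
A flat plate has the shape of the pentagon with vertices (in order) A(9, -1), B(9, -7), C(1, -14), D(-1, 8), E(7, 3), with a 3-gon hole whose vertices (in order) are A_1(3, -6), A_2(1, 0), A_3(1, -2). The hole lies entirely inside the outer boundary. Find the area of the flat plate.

134

Outer boundary:
A→B: (9)(-7) − (9)(-1) = -54
B→C: (9)(-14) − (1)(-7) = -119
C→D: (1)(8) − (-1)(-14) = -6
D→E: (-1)(3) − (7)(8) = -59
E→A: (7)(-1) − (9)(3) = -34
Σ = -272
Area = |Σ|/2 = 136.
Hole:
Σ = (6) + (-2) + (0) = 4
Area = |Σ|/2 = 2.
Net area = 136 − 2 = 134.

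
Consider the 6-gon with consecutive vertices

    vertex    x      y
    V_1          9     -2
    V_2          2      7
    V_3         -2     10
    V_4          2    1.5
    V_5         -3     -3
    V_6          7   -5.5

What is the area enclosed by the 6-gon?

Apply the surveyor's formula: 2A = Σ (x_i·y_{i+1} − x_{i+1}·y_i), indices taken mod 6.
V_1→V_2: (9)(7) − (2)(-2) = 67
V_2→V_3: (2)(10) − (-2)(7) = 34
V_3→V_4: (-2)(1.5) − (2)(10) = -23
V_4→V_5: (2)(-3) − (-3)(1.5) = -1.5
V_5→V_6: (-3)(-5.5) − (7)(-3) = 37.5
V_6→V_1: (7)(-2) − (9)(-5.5) = 35.5
Σ = 149.5
Area = |Σ|/2 = 74.75.

74.75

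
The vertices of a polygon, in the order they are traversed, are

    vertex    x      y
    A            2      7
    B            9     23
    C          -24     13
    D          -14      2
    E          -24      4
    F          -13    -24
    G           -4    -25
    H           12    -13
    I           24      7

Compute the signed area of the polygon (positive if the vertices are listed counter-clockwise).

Apply the surveyor's formula: 2A = Σ (x_i·y_{i+1} − x_{i+1}·y_i), indices taken mod 9.
Σ = (-17) + (669) + (134) + (-8) + (628) + (229) + (352) + (396) + (154) = 2537
Signed area = Σ/2 = 1268.5 (positive ⇒ counter-clockwise traversal).

1268.5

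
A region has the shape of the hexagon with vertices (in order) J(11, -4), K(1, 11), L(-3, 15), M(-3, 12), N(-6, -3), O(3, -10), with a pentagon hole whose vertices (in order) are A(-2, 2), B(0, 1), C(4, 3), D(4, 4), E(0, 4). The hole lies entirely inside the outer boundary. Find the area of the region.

204

Outer boundary:
Apply the shoelace (surveyor's) formula: 2A = Σ (x_i·y_{i+1} − x_{i+1}·y_i), indices taken mod 6.
Σ = (125) + (48) + (9) + (81) + (69) + (98) = 430
Area = |Σ|/2 = 215.
Hole:
Cross-terms: -2, -4, 4, 16, 8  ⇒  Σ = 22
Area = |Σ|/2 = 11.
Net area = 215 − 11 = 204.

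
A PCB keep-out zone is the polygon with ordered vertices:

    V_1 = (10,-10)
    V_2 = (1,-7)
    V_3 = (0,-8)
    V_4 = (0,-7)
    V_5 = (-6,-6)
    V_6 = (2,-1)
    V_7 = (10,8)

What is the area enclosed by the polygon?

Apply Gauss's area formula: 2A = Σ (x_i·y_{i+1} − x_{i+1}·y_i), indices taken mod 7.
Σ = (-60) + (-8) + (0) + (-42) + (18) + (26) + (-180) = -246
Area = |Σ|/2 = 123.

123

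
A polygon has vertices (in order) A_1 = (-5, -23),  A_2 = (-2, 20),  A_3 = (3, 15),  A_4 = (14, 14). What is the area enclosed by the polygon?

Apply the shoelace (surveyor's) formula: 2A = Σ (x_i·y_{i+1} − x_{i+1}·y_i), indices taken mod 4.
Σ = (-146) + (-90) + (-168) + (-252) = -656
Area = |Σ|/2 = 328.

328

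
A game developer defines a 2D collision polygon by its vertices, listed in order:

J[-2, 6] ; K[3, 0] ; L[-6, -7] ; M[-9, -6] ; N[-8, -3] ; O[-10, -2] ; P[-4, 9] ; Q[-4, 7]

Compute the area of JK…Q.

Apply the shoelace (surveyor's) formula: 2A = Σ (x_i·y_{i+1} − x_{i+1}·y_i), indices taken mod 8.
Cross-terms: -18, -21, -27, -21, -14, -98, 8, -10  ⇒  Σ = -201
Area = |Σ|/2 = 100.5.

100.5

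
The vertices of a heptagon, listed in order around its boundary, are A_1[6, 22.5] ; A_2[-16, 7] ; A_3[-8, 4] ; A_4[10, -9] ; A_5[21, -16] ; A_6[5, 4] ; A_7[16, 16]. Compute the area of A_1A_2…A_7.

449.5

Apply the shoelace formula: 2A = Σ (x_i·y_{i+1} − x_{i+1}·y_i), indices taken mod 7.
A_1→A_2: (6)(7) − (-16)(22.5) = 402
A_2→A_3: (-16)(4) − (-8)(7) = -8
A_3→A_4: (-8)(-9) − (10)(4) = 32
A_4→A_5: (10)(-16) − (21)(-9) = 29
A_5→A_6: (21)(4) − (5)(-16) = 164
A_6→A_7: (5)(16) − (16)(4) = 16
A_7→A_1: (16)(22.5) − (6)(16) = 264
Σ = 899
Area = |Σ|/2 = 449.5.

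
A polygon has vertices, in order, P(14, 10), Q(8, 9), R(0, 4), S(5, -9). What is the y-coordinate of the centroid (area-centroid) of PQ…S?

Apply the shoelace formula. First the cross-terms c_i = x_i·y_{i+1} − x_{i+1}·y_i:
  46, 32, -20, 176  ⇒  2A = 234, A = 117.
Then Σ (y_i + y_{i+1})·c_i = 1566, so ȳ = 1566 / (6·117) = 29/13.

29/13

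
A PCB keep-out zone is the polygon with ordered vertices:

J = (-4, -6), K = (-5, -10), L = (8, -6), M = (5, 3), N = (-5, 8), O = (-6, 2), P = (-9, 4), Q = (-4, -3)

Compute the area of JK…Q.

Apply Gauss's area formula: 2A = Σ (x_i·y_{i+1} − x_{i+1}·y_i), indices taken mod 8.
J→K: (-4)(-10) − (-5)(-6) = 10
K→L: (-5)(-6) − (8)(-10) = 110
L→M: (8)(3) − (5)(-6) = 54
M→N: (5)(8) − (-5)(3) = 55
N→O: (-5)(2) − (-6)(8) = 38
O→P: (-6)(4) − (-9)(2) = -6
P→Q: (-9)(-3) − (-4)(4) = 43
Q→J: (-4)(-6) − (-4)(-3) = 12
Σ = 316
Area = |Σ|/2 = 158.

158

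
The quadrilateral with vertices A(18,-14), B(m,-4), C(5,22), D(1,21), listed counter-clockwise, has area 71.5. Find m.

14

Write out the shoelace sum; only the two edges meeting at B involve m:
2·Area = [(18·(-4) − m·(-14)) + (m·22 − 5·(-4))] + -309
       = 36·m + -361 = 143
⇒ m = 14.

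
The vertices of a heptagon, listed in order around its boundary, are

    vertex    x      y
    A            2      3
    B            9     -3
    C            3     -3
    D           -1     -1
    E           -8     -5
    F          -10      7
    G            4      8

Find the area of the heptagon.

139

Σ = (-33) + (-18) + (-6) + (-3) + (-106) + (-108) + (-4) = -278
Area = |Σ|/2 = 139.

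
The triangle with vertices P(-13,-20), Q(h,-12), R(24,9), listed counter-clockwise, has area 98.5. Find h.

4

Write out the shoelace sum; only the two edges meeting at Q involve h:
2·Area = [((-13)·(-12) − h·(-20)) + (h·9 − 24·(-12))] + -363
       = 29·h + 81 = 197
⇒ h = 4.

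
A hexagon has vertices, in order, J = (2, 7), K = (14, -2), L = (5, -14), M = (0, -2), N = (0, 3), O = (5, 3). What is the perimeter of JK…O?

|JK| = √((12)² + (-9)²) = √225 = 15
|KL| = √((-9)² + (-12)²) = √225 = 15
|LM| = √((-5)² + (12)²) = √169 = 13
|MN| = √((0)² + (5)²) = √25 = 5
|NO| = √((5)² + (0)²) = √25 = 5
|OJ| = √((-3)² + (4)²) = √25 = 5
Perimeter = 15 + 15 + 13 + 5 + 5 + 5 = 58.

58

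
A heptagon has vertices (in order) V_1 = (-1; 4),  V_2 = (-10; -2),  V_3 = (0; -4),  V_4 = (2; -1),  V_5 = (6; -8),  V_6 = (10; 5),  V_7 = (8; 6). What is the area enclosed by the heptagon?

Apply the shoelace (surveyor's) formula: 2A = Σ (x_i·y_{i+1} − x_{i+1}·y_i), indices taken mod 7.
Cross-terms: 42, 40, 8, -10, 110, 20, 38  ⇒  Σ = 248
Area = |Σ|/2 = 124.

124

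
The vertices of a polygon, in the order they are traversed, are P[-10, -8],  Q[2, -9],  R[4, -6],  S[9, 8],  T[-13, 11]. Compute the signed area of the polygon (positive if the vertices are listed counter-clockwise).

Apply Gauss's area formula: 2A = Σ (x_i·y_{i+1} − x_{i+1}·y_i), indices taken mod 5.
Cross-terms: 106, 24, 86, 203, 214  ⇒  Σ = 633
Signed area = Σ/2 = 316.5 (positive ⇒ counter-clockwise traversal).

316.5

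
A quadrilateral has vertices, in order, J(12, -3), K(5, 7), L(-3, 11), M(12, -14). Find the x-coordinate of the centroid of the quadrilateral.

Apply Gauss's area formula. First the cross-terms c_i = x_i·y_{i+1} − x_{i+1}·y_i:
  99, 76, -90, 132  ⇒  2A = 217, A = 108.5.
Then Σ (x_i + x_{i+1})·c_i = 4193, so x̄ = 4193 / (6·108.5) = 599/93.

599/93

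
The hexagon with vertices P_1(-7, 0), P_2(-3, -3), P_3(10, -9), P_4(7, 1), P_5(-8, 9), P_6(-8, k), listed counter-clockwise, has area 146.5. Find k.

1

Write out the shoelace sum; only the two edges meeting at P_6 involve k:
2·Area = [((-8)·k − (-8)·9) + ((-8)·0 − (-7)·k)] + 222
       = -1·k + 294 = 293
⇒ k = 1.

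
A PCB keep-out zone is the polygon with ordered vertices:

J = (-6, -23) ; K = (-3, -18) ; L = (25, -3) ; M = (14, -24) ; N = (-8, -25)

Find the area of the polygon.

284

Apply the shoelace formula: 2A = Σ (x_i·y_{i+1} − x_{i+1}·y_i), indices taken mod 5.
Σ = (39) + (459) + (-558) + (-542) + (34) = -568
Area = |Σ|/2 = 284.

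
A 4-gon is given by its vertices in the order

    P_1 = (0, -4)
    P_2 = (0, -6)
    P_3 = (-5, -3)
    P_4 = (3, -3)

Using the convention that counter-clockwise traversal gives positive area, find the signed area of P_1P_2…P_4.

-9

P_1→P_2: (0)(-6) − (0)(-4) = 0
P_2→P_3: (0)(-3) − (-5)(-6) = -30
P_3→P_4: (-5)(-3) − (3)(-3) = 24
P_4→P_1: (3)(-4) − (0)(-3) = -12
Σ = -18
Signed area = Σ/2 = -9 (negative ⇒ clockwise traversal).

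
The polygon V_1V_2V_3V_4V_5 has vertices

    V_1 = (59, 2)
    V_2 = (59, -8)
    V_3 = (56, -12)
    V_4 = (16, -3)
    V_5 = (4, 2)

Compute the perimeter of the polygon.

124

|V_1V_2| = √((0)² + (-10)²) = √100 = 10
|V_2V_3| = √((-3)² + (-4)²) = √25 = 5
|V_3V_4| = √((-40)² + (9)²) = √1681 = 41
|V_4V_5| = √((-12)² + (5)²) = √169 = 13
|V_5V_1| = √((55)² + (0)²) = √3025 = 55
Perimeter = 10 + 5 + 41 + 13 + 55 = 124.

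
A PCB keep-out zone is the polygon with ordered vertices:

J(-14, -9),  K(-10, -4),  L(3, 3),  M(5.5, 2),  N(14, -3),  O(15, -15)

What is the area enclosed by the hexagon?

Apply the shoelace formula: 2A = Σ (x_i·y_{i+1} − x_{i+1}·y_i), indices taken mod 6.
Σ = (-34) + (-18) + (-10.5) + (-44.5) + (-165) + (-345) = -617
Area = |Σ|/2 = 308.5.

308.5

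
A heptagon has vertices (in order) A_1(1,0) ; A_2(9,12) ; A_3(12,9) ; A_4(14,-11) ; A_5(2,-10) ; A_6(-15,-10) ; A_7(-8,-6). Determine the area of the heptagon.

290.5

Apply the surveyor's formula: 2A = Σ (x_i·y_{i+1} − x_{i+1}·y_i), indices taken mod 7.
Cross-terms: 12, -63, -258, -118, -170, 10, 6  ⇒  Σ = -581
Area = |Σ|/2 = 290.5.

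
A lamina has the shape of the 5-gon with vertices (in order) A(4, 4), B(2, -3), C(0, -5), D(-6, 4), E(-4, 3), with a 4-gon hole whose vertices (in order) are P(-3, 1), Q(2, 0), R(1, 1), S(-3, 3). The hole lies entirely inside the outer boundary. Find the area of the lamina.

39

Outer boundary:
Apply the surveyor's formula: 2A = Σ (x_i·y_{i+1} − x_{i+1}·y_i), indices taken mod 5.
Cross-terms: -20, -10, -30, -2, -28  ⇒  Σ = -90
Area = |Σ|/2 = 45.
Hole:
Cross-terms: -2, 2, 6, 6  ⇒  Σ = 12
Area = |Σ|/2 = 6.
Net area = 45 − 6 = 39.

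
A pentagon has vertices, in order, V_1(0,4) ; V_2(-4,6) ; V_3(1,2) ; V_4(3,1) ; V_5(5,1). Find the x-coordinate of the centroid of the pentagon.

14/15

Apply the surveyor's formula. First the cross-terms c_i = x_i·y_{i+1} − x_{i+1}·y_i:
  16, -14, -5, -2, 20  ⇒  2A = 15, A = 7.5.
Then Σ (x_i + x_{i+1})·c_i = 42, so x̄ = 42 / (6·7.5) = 14/15.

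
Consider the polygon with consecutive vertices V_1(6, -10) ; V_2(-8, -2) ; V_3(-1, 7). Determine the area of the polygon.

Apply Gauss's area formula: 2A = Σ (x_i·y_{i+1} − x_{i+1}·y_i), indices taken mod 3.
Cross-terms: -92, -58, -32  ⇒  Σ = -182
Area = |Σ|/2 = 91.

91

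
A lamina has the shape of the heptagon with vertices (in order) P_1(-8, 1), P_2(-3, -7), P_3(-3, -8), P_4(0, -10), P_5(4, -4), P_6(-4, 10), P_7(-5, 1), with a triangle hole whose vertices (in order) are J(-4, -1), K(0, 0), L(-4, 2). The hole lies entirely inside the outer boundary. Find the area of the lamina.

Outer boundary:
Σ = (59) + (3) + (30) + (40) + (24) + (46) + (3) = 205
Area = |Σ|/2 = 102.5.
Hole:
Apply the surveyor's formula: 2A = Σ (x_i·y_{i+1} − x_{i+1}·y_i), indices taken mod 3.
J→K: (-4)(0) − (0)(-1) = 0
K→L: (0)(2) − (-4)(0) = 0
L→J: (-4)(-1) − (-4)(2) = 12
Σ = 12
Area = |Σ|/2 = 6.
Net area = 102.5 − 6 = 96.5.

96.5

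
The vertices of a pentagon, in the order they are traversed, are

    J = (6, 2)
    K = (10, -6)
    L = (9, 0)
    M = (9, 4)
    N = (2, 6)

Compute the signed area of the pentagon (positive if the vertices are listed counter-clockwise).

J→K: (6)(-6) − (10)(2) = -56
K→L: (10)(0) − (9)(-6) = 54
L→M: (9)(4) − (9)(0) = 36
M→N: (9)(6) − (2)(4) = 46
N→J: (2)(2) − (6)(6) = -32
Σ = 48
Signed area = Σ/2 = 24 (positive ⇒ counter-clockwise traversal).

24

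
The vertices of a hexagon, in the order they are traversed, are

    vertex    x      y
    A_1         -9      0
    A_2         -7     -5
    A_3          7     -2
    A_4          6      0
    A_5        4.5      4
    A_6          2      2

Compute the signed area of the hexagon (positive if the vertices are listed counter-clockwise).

74.5

Apply Gauss's area formula: 2A = Σ (x_i·y_{i+1} − x_{i+1}·y_i), indices taken mod 6.
Σ = (45) + (49) + (12) + (24) + (1) + (18) = 149
Signed area = Σ/2 = 74.5 (positive ⇒ counter-clockwise traversal).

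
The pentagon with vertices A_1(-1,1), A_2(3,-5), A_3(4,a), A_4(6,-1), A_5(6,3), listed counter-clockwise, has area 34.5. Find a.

-6

The doubled signed area Σ (x_i y_{i+1} − x_{i+1} y_i) is linear in a.
With a=0 it equals 51; the coefficient of a is -3 (from the two edges through A_3).
So -3·a + 51 = 2·34.5 = 69 ⇒ a = -6.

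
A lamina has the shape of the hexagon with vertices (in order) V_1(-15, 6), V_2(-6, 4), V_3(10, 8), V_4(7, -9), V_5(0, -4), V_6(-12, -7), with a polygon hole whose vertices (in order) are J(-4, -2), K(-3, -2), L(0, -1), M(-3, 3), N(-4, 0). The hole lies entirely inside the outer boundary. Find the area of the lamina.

244.5

Outer boundary:
Apply the shoelace (surveyor's) formula: 2A = Σ (x_i·y_{i+1} − x_{i+1}·y_i), indices taken mod 6.
V_1→V_2: (-15)(4) − (-6)(6) = -24
V_2→V_3: (-6)(8) − (10)(4) = -88
V_3→V_4: (10)(-9) − (7)(8) = -146
V_4→V_5: (7)(-4) − (0)(-9) = -28
V_5→V_6: (0)(-7) − (-12)(-4) = -48
V_6→V_1: (-12)(6) − (-15)(-7) = -177
Σ = -511
Area = |Σ|/2 = 255.5.
Hole:
J→K: (-4)(-2) − (-3)(-2) = 2
K→L: (-3)(-1) − (0)(-2) = 3
L→M: (0)(3) − (-3)(-1) = -3
M→N: (-3)(0) − (-4)(3) = 12
N→J: (-4)(-2) − (-4)(0) = 8
Σ = 22
Area = |Σ|/2 = 11.
Net area = 255.5 − 11 = 244.5.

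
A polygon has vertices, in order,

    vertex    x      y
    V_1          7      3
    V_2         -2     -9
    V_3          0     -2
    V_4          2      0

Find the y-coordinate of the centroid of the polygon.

Apply the shoelace (surveyor's) formula. First the cross-terms c_i = x_i·y_{i+1} − x_{i+1}·y_i:
  -57, 4, 4, 6  ⇒  2A = -43, A = -21.5.
Then Σ (y_i + y_{i+1})·c_i = 308, so ȳ = 308 / (6·(-21.5)) = -308/129.

-308/129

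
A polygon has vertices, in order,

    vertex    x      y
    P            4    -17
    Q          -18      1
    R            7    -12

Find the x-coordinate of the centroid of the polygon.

-7/3

Apply the shoelace (surveyor's) formula. First the cross-terms c_i = x_i·y_{i+1} − x_{i+1}·y_i:
  -302, 209, -71  ⇒  2A = -164, A = -82.
Then Σ (x_i + x_{i+1})·c_i = 1148, so x̄ = 1148 / (6·(-82)) = -7/3.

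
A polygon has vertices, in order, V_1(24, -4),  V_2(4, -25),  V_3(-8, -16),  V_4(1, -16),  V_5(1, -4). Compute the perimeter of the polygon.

88

|V_1V_2| = √((-20)² + (-21)²) = √841 = 29
|V_2V_3| = √((-12)² + (9)²) = √225 = 15
|V_3V_4| = √((9)² + (0)²) = √81 = 9
|V_4V_5| = √((0)² + (12)²) = √144 = 12
|V_5V_1| = √((23)² + (0)²) = √529 = 23
Perimeter = 29 + 15 + 9 + 12 + 23 = 88.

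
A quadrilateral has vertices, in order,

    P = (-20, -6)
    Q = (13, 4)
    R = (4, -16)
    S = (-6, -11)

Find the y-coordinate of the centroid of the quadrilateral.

Apply the shoelace (surveyor's) formula. First the cross-terms c_i = x_i·y_{i+1} − x_{i+1}·y_i:
  -2, -224, -140, -184  ⇒  2A = -550, A = -275.
Then Σ (y_i + y_{i+1})·c_i = 9600, so ȳ = 9600 / (6·(-275)) = -64/11.

-64/11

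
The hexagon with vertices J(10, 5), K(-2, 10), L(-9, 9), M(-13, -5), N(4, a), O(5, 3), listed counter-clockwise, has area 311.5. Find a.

The doubled signed area Σ (x_i y_{i+1} − x_{i+1} y_i) is linear in a.
With a=0 it equals 371; the coefficient of a is -18 (from the two edges through N).
So -18·a + 371 = 2·311.5 = 623 ⇒ a = -14.

-14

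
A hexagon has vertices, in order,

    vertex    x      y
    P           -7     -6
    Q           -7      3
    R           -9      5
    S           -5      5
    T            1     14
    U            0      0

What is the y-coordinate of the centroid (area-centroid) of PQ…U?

250/83

Apply the surveyor's formula. First the cross-terms c_i = x_i·y_{i+1} − x_{i+1}·y_i:
  -63, -8, -20, -75, 0, 0  ⇒  2A = -166, A = -83.
Then Σ (y_i + y_{i+1})·c_i = -1500, so ȳ = -1500 / (6·(-83)) = 250/83.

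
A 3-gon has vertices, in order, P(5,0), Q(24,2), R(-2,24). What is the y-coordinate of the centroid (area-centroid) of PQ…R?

26/3

Apply the shoelace (surveyor's) formula. First the cross-terms c_i = x_i·y_{i+1} − x_{i+1}·y_i:
  10, 580, -120  ⇒  2A = 470, A = 235.
Then Σ (y_i + y_{i+1})·c_i = 12220, so ȳ = 12220 / (6·235) = 26/3.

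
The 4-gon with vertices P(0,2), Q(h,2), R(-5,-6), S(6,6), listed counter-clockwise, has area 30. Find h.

Write out the shoelace sum; only the two edges meeting at Q involve h:
2·Area = [(0·2 − h·2) + (h·(-6) − (-5)·2)] + 18
       = -8·h + 28 = 60
⇒ h = -4.

-4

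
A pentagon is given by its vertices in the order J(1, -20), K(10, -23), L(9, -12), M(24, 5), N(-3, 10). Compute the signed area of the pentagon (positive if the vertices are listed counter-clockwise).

Apply Gauss's area formula: 2A = Σ (x_i·y_{i+1} − x_{i+1}·y_i), indices taken mod 5.
Cross-terms: 177, 87, 333, 255, 50  ⇒  Σ = 902
Signed area = Σ/2 = 451 (positive ⇒ counter-clockwise traversal).

451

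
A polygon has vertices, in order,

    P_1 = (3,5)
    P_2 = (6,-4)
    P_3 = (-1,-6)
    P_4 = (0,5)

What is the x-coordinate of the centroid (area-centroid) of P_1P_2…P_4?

Apply the shoelace formula. First the cross-terms c_i = x_i·y_{i+1} − x_{i+1}·y_i:
  -42, -40, -5, -15  ⇒  2A = -102, A = -51.
Then Σ (x_i + x_{i+1})·c_i = -618, so x̄ = -618 / (6·(-51)) = 103/51.

103/51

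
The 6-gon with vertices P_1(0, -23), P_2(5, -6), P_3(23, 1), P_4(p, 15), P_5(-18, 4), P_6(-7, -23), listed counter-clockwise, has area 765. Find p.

The doubled signed area Σ (x_i y_{i+1} − x_{i+1} y_i) is linear in p.
With p=0 it equals 1476; the coefficient of p is 3 (from the two edges through P_4).
So 3·p + 1476 = 2·765 = 1530 ⇒ p = 18.

18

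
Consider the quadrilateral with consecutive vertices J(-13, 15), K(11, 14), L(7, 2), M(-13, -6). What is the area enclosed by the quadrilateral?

356

J→K: (-13)(14) − (11)(15) = -347
K→L: (11)(2) − (7)(14) = -76
L→M: (7)(-6) − (-13)(2) = -16
M→J: (-13)(15) − (-13)(-6) = -273
Σ = -712
Area = |Σ|/2 = 356.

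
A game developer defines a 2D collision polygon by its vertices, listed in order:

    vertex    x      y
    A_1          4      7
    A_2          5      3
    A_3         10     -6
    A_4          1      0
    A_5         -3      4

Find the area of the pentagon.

55

Cross-terms: -23, -60, 6, 4, -37  ⇒  Σ = -110
Area = |Σ|/2 = 55.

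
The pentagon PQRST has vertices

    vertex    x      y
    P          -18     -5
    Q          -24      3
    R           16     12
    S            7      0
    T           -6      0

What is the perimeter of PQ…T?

92

|PQ| = √((-6)² + (8)²) = √100 = 10
|QR| = √((40)² + (9)²) = √1681 = 41
|RS| = √((-9)² + (-12)²) = √225 = 15
|ST| = √((-13)² + (0)²) = √169 = 13
|TP| = √((-12)² + (-5)²) = √169 = 13
Perimeter = 10 + 41 + 15 + 13 + 13 = 92.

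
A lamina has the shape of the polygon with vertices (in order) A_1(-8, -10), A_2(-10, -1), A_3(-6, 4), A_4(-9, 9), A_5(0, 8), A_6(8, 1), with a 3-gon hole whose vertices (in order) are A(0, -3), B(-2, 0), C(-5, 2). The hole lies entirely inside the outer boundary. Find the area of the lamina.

Outer boundary:
Σ = (-92) + (-46) + (-18) + (-72) + (-64) + (-72) = -364
Area = |Σ|/2 = 182.
Hole:
Σ = (-6) + (-4) + (15) = 5
Area = |Σ|/2 = 2.5.
Net area = 182 − 2.5 = 179.5.

179.5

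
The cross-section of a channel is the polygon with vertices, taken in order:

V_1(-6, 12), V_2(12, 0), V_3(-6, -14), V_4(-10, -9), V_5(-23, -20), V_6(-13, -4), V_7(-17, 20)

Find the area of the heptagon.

492.5

V_1→V_2: (-6)(0) − (12)(12) = -144
V_2→V_3: (12)(-14) − (-6)(0) = -168
V_3→V_4: (-6)(-9) − (-10)(-14) = -86
V_4→V_5: (-10)(-20) − (-23)(-9) = -7
V_5→V_6: (-23)(-4) − (-13)(-20) = -168
V_6→V_7: (-13)(20) − (-17)(-4) = -328
V_7→V_1: (-17)(12) − (-6)(20) = -84
Σ = -985
Area = |Σ|/2 = 492.5.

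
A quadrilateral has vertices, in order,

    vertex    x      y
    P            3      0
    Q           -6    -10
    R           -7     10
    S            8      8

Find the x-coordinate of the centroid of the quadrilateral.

Apply Gauss's area formula. First the cross-terms c_i = x_i·y_{i+1} − x_{i+1}·y_i:
  -30, -130, -136, -24  ⇒  2A = -320, A = -160.
Then Σ (x_i + x_{i+1})·c_i = 1380, so x̄ = 1380 / (6·(-160)) = -1.4375.

-1.4375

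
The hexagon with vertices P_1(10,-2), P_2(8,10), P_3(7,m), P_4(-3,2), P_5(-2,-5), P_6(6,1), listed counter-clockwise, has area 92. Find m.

9

The doubled signed area Σ (x_i y_{i+1} − x_{i+1} y_i) is linear in m.
With m=0 it equals 85; the coefficient of m is 11 (from the two edges through P_3).
So 11·m + 85 = 2·92 = 184 ⇒ m = 9.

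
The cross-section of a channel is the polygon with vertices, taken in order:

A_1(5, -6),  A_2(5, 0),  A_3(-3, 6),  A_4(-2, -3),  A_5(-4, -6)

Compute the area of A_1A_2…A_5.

67.5

Σ = (30) + (30) + (21) + (0) + (54) = 135
Area = |Σ|/2 = 67.5.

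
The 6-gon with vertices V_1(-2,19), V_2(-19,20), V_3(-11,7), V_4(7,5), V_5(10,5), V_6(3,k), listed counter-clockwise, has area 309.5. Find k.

24

The doubled signed area Σ (x_i y_{i+1} − x_{i+1} y_i) is linear in k.
With k=0 it equals 331; the coefficient of k is 12 (from the two edges through V_6).
So 12·k + 331 = 2·309.5 = 619 ⇒ k = 24.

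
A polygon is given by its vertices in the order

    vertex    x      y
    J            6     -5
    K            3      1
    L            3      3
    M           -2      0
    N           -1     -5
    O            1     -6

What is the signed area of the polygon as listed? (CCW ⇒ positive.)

42.5

J→K: (6)(1) − (3)(-5) = 21
K→L: (3)(3) − (3)(1) = 6
L→M: (3)(0) − (-2)(3) = 6
M→N: (-2)(-5) − (-1)(0) = 10
N→O: (-1)(-6) − (1)(-5) = 11
O→J: (1)(-5) − (6)(-6) = 31
Σ = 85
Signed area = Σ/2 = 42.5 (positive ⇒ counter-clockwise traversal).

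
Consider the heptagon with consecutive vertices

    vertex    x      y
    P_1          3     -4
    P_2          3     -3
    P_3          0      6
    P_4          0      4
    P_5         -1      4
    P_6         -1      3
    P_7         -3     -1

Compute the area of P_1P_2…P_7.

25.5

Apply the shoelace formula: 2A = Σ (x_i·y_{i+1} − x_{i+1}·y_i), indices taken mod 7.
Cross-terms: 3, 18, 0, 4, 1, 10, 15  ⇒  Σ = 51
Area = |Σ|/2 = 25.5.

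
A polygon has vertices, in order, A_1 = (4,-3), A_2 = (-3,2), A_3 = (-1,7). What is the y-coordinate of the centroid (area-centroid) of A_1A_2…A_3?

2

Apply the surveyor's formula. First the cross-terms c_i = x_i·y_{i+1} − x_{i+1}·y_i:
  -1, -19, -25  ⇒  2A = -45, A = -22.5.
Then Σ (y_i + y_{i+1})·c_i = -270, so ȳ = -270 / (6·(-22.5)) = 2.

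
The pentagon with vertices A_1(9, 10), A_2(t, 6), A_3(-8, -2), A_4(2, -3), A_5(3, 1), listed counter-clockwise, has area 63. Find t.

3

The doubled signed area Σ (x_i y_{i+1} − x_{i+1} y_i) is linear in t.
With t=0 it equals 162; the coefficient of t is -12 (from the two edges through A_2).
So -12·t + 162 = 2·63 = 126 ⇒ t = 3.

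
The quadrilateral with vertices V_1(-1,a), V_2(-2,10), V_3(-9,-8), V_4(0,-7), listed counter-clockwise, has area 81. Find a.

The doubled signed area Σ (x_i y_{i+1} − x_{i+1} y_i) is linear in a.
With a=0 it equals 152; the coefficient of a is 2 (from the two edges through V_1).
So 2·a + 152 = 2·81 = 162 ⇒ a = 5.

5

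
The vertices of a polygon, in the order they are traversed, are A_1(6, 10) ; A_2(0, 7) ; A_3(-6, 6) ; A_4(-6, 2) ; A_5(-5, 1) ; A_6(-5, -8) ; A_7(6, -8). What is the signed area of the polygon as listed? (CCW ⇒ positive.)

Σ = (42) + (42) + (24) + (4) + (45) + (88) + (108) = 353
Signed area = Σ/2 = 176.5 (positive ⇒ counter-clockwise traversal).

176.5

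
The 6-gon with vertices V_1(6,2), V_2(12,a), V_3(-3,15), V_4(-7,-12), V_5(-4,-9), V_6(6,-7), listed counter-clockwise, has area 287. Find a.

The doubled signed area Σ (x_i y_{i+1} − x_{i+1} y_i) is linear in a.
With a=0 it equals 448; the coefficient of a is 9 (from the two edges through V_2).
So 9·a + 448 = 2·287 = 574 ⇒ a = 14.

14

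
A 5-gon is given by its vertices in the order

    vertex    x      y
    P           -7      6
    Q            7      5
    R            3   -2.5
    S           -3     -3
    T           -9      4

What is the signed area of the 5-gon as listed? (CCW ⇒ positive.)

Σ = (-77) + (-32.5) + (-16.5) + (-39) + (-26) = -191
Signed area = Σ/2 = -95.5 (negative ⇒ clockwise traversal).

-95.5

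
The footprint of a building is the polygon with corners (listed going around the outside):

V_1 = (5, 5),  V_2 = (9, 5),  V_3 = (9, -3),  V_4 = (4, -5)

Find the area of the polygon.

Apply Gauss's area formula: 2A = Σ (x_i·y_{i+1} − x_{i+1}·y_i), indices taken mod 4.
Σ = (-20) + (-72) + (-33) + (45) = -80
Area = |Σ|/2 = 40.

40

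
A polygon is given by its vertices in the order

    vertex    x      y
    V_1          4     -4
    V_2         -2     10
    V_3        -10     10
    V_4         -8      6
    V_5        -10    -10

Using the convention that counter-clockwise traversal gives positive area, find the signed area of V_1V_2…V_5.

176

V_1→V_2: (4)(10) − (-2)(-4) = 32
V_2→V_3: (-2)(10) − (-10)(10) = 80
V_3→V_4: (-10)(6) − (-8)(10) = 20
V_4→V_5: (-8)(-10) − (-10)(6) = 140
V_5→V_1: (-10)(-4) − (4)(-10) = 80
Σ = 352
Signed area = Σ/2 = 176 (positive ⇒ counter-clockwise traversal).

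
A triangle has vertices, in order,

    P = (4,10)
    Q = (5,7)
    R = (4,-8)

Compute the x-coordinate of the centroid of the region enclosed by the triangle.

Apply the shoelace (surveyor's) formula. First the cross-terms c_i = x_i·y_{i+1} − x_{i+1}·y_i:
  -22, -68, 72  ⇒  2A = -18, A = -9.
Then Σ (x_i + x_{i+1})·c_i = -234, so x̄ = -234 / (6·(-9)) = 13/3.

13/3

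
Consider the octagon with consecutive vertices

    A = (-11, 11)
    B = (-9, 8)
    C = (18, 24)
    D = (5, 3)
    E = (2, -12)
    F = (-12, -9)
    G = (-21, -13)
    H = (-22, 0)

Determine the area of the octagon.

Apply Gauss's area formula: 2A = Σ (x_i·y_{i+1} − x_{i+1}·y_i), indices taken mod 8.
Cross-terms: 11, -360, -66, -66, -162, -33, -286, -242  ⇒  Σ = -1204
Area = |Σ|/2 = 602.

602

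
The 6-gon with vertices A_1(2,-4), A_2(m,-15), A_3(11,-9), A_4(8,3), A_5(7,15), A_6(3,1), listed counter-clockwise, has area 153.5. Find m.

-4

The doubled signed area Σ (x_i y_{i+1} − x_{i+1} y_i) is linear in m.
With m=0 it equals 287; the coefficient of m is -5 (from the two edges through A_2).
So -5·m + 287 = 2·153.5 = 307 ⇒ m = -4.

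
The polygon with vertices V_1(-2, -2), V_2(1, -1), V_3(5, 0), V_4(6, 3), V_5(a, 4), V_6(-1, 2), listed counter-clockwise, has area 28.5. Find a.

The doubled signed area Σ (x_i y_{i+1} − x_{i+1} y_i) is linear in a.
With a=0 it equals 58; the coefficient of a is -1 (from the two edges through V_5).
So -1·a + 58 = 2·28.5 = 57 ⇒ a = 1.

1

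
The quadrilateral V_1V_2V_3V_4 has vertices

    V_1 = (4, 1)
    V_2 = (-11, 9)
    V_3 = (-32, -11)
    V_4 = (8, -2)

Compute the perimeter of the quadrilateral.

|V_1V_2| = √((-15)² + (8)²) = √289 = 17
|V_2V_3| = √((-21)² + (-20)²) = √841 = 29
|V_3V_4| = √((40)² + (9)²) = √1681 = 41
|V_4V_1| = √((-4)² + (3)²) = √25 = 5
Perimeter = 17 + 29 + 41 + 5 = 92.

92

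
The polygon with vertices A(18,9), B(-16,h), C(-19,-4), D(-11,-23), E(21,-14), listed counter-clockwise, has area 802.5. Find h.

-2

Write out the shoelace sum; only the two edges meeting at B involve h:
2·Area = [(18·h − (-16)·9) + ((-16)·(-4) − (-19)·h)] + 1471
       = 37·h + 1679 = 1605
⇒ h = -2.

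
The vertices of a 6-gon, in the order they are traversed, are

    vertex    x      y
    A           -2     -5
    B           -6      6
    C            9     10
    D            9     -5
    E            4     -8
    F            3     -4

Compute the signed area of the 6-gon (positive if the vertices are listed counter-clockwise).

-179

Σ = (-42) + (-114) + (-135) + (-52) + (8) + (-23) = -358
Signed area = Σ/2 = -179 (negative ⇒ clockwise traversal).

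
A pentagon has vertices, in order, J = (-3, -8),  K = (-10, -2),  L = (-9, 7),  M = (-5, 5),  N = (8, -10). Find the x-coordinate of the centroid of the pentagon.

Apply Gauss's area formula. First the cross-terms c_i = x_i·y_{i+1} − x_{i+1}·y_i:
  -74, -88, -10, 10, -94  ⇒  2A = -256, A = -128.
Then Σ (x_i + x_{i+1})·c_i = 2334, so x̄ = 2334 / (6·(-128)) = -3.0390625.

-3.0390625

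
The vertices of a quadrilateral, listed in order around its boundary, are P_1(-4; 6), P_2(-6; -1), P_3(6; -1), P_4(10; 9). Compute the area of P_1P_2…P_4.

Apply the surveyor's formula: 2A = Σ (x_i·y_{i+1} − x_{i+1}·y_i), indices taken mod 4.
P_1→P_2: (-4)(-1) − (-6)(6) = 40
P_2→P_3: (-6)(-1) − (6)(-1) = 12
P_3→P_4: (6)(9) − (10)(-1) = 64
P_4→P_1: (10)(6) − (-4)(9) = 96
Σ = 212
Area = |Σ|/2 = 106.

106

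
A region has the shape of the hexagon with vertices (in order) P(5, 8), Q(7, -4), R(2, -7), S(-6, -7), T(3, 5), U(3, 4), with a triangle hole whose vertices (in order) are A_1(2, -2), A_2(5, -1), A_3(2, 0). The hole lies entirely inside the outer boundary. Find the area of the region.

Outer boundary:
Apply Gauss's area formula: 2A = Σ (x_i·y_{i+1} − x_{i+1}·y_i), indices taken mod 6.
Σ = (-76) + (-41) + (-56) + (-9) + (-3) + (4) = -181
Area = |Σ|/2 = 90.5.
Hole:
Apply the shoelace formula: 2A = Σ (x_i·y_{i+1} − x_{i+1}·y_i), indices taken mod 3.
A_1→A_2: (2)(-1) − (5)(-2) = 8
A_2→A_3: (5)(0) − (2)(-1) = 2
A_3→A_1: (2)(-2) − (2)(0) = -4
Σ = 6
Area = |Σ|/2 = 3.
Net area = 90.5 − 3 = 87.5.

87.5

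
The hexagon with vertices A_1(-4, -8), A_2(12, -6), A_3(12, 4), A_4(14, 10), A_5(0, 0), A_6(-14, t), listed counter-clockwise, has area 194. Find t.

-7

The doubled signed area Σ (x_i y_{i+1} − x_{i+1} y_i) is linear in t.
With t=0 it equals 416; the coefficient of t is 4 (from the two edges through A_6).
So 4·t + 416 = 2·194 = 388 ⇒ t = -7.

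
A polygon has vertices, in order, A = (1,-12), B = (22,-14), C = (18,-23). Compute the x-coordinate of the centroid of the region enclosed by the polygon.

41/3

Apply Gauss's area formula. First the cross-terms c_i = x_i·y_{i+1} − x_{i+1}·y_i:
  250, -254, -193  ⇒  2A = -197, A = -98.5.
Then Σ (x_i + x_{i+1})·c_i = -8077, so x̄ = -8077 / (6·(-98.5)) = 41/3.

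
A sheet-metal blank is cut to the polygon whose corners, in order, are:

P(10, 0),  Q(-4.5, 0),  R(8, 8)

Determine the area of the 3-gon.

58

Σ = (0) + (-36) + (-80) = -116
Area = |Σ|/2 = 58.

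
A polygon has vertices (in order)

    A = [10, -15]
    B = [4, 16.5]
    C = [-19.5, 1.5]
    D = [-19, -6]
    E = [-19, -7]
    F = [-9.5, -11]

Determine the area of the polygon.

Apply Gauss's area formula: 2A = Σ (x_i·y_{i+1} − x_{i+1}·y_i), indices taken mod 6.
A→B: (10)(16.5) − (4)(-15) = 225
B→C: (4)(1.5) − (-19.5)(16.5) = 327.75
C→D: (-19.5)(-6) − (-19)(1.5) = 145.5
D→E: (-19)(-7) − (-19)(-6) = 19
E→F: (-19)(-11) − (-9.5)(-7) = 142.5
F→A: (-9.5)(-15) − (10)(-11) = 252.5
Σ = 1112.25
Area = |Σ|/2 = 556.125.

556.125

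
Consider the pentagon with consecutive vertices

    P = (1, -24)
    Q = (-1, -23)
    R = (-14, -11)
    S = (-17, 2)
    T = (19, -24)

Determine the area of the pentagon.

317.5

Σ = (-47) + (-311) + (-215) + (370) + (-432) = -635
Area = |Σ|/2 = 317.5.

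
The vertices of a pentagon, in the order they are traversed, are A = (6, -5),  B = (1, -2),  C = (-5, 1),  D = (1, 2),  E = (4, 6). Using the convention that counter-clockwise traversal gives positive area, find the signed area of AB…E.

Apply Gauss's area formula: 2A = Σ (x_i·y_{i+1} − x_{i+1}·y_i), indices taken mod 5.
Σ = (-7) + (-9) + (-11) + (-2) + (-56) = -85
Signed area = Σ/2 = -42.5 (negative ⇒ clockwise traversal).

-42.5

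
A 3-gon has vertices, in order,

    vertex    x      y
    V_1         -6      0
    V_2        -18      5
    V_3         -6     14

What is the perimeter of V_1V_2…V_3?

42

|V_1V_2| = √((-12)² + (5)²) = √169 = 13
|V_2V_3| = √((12)² + (9)²) = √225 = 15
|V_3V_1| = √((0)² + (-14)²) = √196 = 14
Perimeter = 13 + 15 + 14 = 42.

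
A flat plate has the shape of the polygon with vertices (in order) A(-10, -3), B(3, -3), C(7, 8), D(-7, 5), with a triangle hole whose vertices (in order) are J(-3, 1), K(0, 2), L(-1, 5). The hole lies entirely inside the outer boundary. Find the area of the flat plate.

Outer boundary:
Apply Gauss's area formula: 2A = Σ (x_i·y_{i+1} − x_{i+1}·y_i), indices taken mod 4.
Cross-terms: 39, 45, 91, 71  ⇒  Σ = 246
Area = |Σ|/2 = 123.
Hole:
J→K: (-3)(2) − (0)(1) = -6
K→L: (0)(5) − (-1)(2) = 2
L→J: (-1)(1) − (-3)(5) = 14
Σ = 10
Area = |Σ|/2 = 5.
Net area = 123 − 5 = 118.

118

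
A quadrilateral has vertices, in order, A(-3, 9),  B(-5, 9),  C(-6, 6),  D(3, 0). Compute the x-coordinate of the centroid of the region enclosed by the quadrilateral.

-118/51

Apply the shoelace formula. First the cross-terms c_i = x_i·y_{i+1} − x_{i+1}·y_i:
  18, 24, -18, 27  ⇒  2A = 51, A = 25.5.
Then Σ (x_i + x_{i+1})·c_i = -354, so x̄ = -354 / (6·25.5) = -118/51.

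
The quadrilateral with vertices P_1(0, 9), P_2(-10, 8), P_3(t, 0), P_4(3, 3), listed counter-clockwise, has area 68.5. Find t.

The doubled signed area Σ (x_i y_{i+1} − x_{i+1} y_i) is linear in t.
With t=0 it equals 117; the coefficient of t is -5 (from the two edges through P_3).
So -5·t + 117 = 2·68.5 = 137 ⇒ t = -4.

-4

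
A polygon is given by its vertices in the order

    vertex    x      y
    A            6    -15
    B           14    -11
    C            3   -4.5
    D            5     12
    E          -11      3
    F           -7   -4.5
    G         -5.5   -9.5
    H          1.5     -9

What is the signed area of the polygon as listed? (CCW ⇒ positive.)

263.5

Σ = (144) + (-30) + (58.5) + (147) + (70.5) + (41.75) + (63.75) + (31.5) = 527
Signed area = Σ/2 = 263.5 (positive ⇒ counter-clockwise traversal).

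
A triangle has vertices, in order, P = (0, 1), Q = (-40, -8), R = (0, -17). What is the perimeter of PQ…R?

100

|PQ| = √((-40)² + (-9)²) = √1681 = 41
|QR| = √((40)² + (-9)²) = √1681 = 41
|RP| = √((0)² + (18)²) = √324 = 18
Perimeter = 41 + 41 + 18 = 100.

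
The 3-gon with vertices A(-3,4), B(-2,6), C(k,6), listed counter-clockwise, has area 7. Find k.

-9

The doubled signed area Σ (x_i y_{i+1} − x_{i+1} y_i) is linear in k.
With k=0 it equals -4; the coefficient of k is -2 (from the two edges through C).
So -2·k + -4 = 2·7 = 14 ⇒ k = -9.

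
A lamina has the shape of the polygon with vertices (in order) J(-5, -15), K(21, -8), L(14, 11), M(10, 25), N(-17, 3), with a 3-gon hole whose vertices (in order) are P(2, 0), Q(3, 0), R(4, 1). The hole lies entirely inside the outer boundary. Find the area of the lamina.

831

Outer boundary:
Apply the shoelace (surveyor's) formula: 2A = Σ (x_i·y_{i+1} − x_{i+1}·y_i), indices taken mod 5.
Cross-terms: 355, 343, 240, 455, 270  ⇒  Σ = 1663
Area = |Σ|/2 = 831.5.
Hole:
Apply the surveyor's formula: 2A = Σ (x_i·y_{i+1} − x_{i+1}·y_i), indices taken mod 3.
Σ = (0) + (3) + (-2) = 1
Area = |Σ|/2 = 0.5.
Net area = 831.5 − 0.5 = 831.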